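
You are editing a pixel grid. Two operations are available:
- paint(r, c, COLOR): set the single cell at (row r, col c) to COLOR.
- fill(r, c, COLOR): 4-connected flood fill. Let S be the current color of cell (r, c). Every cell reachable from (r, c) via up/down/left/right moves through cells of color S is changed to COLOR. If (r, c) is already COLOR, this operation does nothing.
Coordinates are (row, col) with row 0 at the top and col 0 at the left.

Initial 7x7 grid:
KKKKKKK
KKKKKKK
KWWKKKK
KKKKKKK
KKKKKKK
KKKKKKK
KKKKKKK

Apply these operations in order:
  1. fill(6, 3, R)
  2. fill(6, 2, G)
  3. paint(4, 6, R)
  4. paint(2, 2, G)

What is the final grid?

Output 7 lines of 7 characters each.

Answer: GGGGGGG
GGGGGGG
GWGGGGG
GGGGGGG
GGGGGGR
GGGGGGG
GGGGGGG

Derivation:
After op 1 fill(6,3,R) [47 cells changed]:
RRRRRRR
RRRRRRR
RWWRRRR
RRRRRRR
RRRRRRR
RRRRRRR
RRRRRRR
After op 2 fill(6,2,G) [47 cells changed]:
GGGGGGG
GGGGGGG
GWWGGGG
GGGGGGG
GGGGGGG
GGGGGGG
GGGGGGG
After op 3 paint(4,6,R):
GGGGGGG
GGGGGGG
GWWGGGG
GGGGGGG
GGGGGGR
GGGGGGG
GGGGGGG
After op 4 paint(2,2,G):
GGGGGGG
GGGGGGG
GWGGGGG
GGGGGGG
GGGGGGR
GGGGGGG
GGGGGGG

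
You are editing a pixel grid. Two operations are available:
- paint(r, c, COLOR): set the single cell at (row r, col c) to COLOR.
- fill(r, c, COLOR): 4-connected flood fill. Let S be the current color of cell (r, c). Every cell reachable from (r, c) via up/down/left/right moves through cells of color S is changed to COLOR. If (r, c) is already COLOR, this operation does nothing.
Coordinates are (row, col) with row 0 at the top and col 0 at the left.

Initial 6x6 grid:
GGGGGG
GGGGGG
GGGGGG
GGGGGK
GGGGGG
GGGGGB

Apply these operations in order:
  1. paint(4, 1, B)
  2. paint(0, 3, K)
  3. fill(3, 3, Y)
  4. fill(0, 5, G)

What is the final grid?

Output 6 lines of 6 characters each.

After op 1 paint(4,1,B):
GGGGGG
GGGGGG
GGGGGG
GGGGGK
GBGGGG
GGGGGB
After op 2 paint(0,3,K):
GGGKGG
GGGGGG
GGGGGG
GGGGGK
GBGGGG
GGGGGB
After op 3 fill(3,3,Y) [32 cells changed]:
YYYKYY
YYYYYY
YYYYYY
YYYYYK
YBYYYY
YYYYYB
After op 4 fill(0,5,G) [32 cells changed]:
GGGKGG
GGGGGG
GGGGGG
GGGGGK
GBGGGG
GGGGGB

Answer: GGGKGG
GGGGGG
GGGGGG
GGGGGK
GBGGGG
GGGGGB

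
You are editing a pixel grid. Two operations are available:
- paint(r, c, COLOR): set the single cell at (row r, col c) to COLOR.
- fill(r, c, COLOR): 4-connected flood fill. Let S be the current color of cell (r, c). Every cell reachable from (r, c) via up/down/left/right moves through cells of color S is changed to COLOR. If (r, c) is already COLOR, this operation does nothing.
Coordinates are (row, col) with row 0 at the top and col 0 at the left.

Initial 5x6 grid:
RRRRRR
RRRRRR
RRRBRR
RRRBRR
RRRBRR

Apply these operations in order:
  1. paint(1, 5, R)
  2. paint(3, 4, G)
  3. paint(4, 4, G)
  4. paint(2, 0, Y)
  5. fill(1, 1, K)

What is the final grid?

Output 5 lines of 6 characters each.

Answer: KKKKKK
KKKKKK
YKKBKK
KKKBGK
KKKBGK

Derivation:
After op 1 paint(1,5,R):
RRRRRR
RRRRRR
RRRBRR
RRRBRR
RRRBRR
After op 2 paint(3,4,G):
RRRRRR
RRRRRR
RRRBRR
RRRBGR
RRRBRR
After op 3 paint(4,4,G):
RRRRRR
RRRRRR
RRRBRR
RRRBGR
RRRBGR
After op 4 paint(2,0,Y):
RRRRRR
RRRRRR
YRRBRR
RRRBGR
RRRBGR
After op 5 fill(1,1,K) [24 cells changed]:
KKKKKK
KKKKKK
YKKBKK
KKKBGK
KKKBGK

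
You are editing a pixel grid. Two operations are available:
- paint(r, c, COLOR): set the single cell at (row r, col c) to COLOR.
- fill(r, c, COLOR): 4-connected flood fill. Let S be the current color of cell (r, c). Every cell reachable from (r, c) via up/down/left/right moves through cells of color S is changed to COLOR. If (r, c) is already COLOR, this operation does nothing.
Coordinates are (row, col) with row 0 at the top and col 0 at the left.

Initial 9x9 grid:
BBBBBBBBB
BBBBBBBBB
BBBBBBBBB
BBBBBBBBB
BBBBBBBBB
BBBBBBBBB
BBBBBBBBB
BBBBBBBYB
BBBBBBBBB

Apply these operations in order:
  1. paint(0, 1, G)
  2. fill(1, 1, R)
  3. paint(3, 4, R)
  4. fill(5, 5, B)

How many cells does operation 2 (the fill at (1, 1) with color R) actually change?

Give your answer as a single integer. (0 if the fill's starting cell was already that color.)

Answer: 79

Derivation:
After op 1 paint(0,1,G):
BGBBBBBBB
BBBBBBBBB
BBBBBBBBB
BBBBBBBBB
BBBBBBBBB
BBBBBBBBB
BBBBBBBBB
BBBBBBBYB
BBBBBBBBB
After op 2 fill(1,1,R) [79 cells changed]:
RGRRRRRRR
RRRRRRRRR
RRRRRRRRR
RRRRRRRRR
RRRRRRRRR
RRRRRRRRR
RRRRRRRRR
RRRRRRRYR
RRRRRRRRR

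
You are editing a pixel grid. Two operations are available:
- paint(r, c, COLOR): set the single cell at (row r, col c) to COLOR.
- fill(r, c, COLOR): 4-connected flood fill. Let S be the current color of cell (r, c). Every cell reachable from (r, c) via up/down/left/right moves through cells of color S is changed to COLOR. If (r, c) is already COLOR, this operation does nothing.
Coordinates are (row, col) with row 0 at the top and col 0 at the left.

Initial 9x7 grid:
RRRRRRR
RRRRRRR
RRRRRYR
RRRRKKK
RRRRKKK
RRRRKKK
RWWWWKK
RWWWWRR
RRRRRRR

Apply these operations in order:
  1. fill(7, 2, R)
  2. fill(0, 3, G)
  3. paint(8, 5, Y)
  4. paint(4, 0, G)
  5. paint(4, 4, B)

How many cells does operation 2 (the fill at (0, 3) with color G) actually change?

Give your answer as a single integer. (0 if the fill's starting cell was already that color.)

Answer: 51

Derivation:
After op 1 fill(7,2,R) [8 cells changed]:
RRRRRRR
RRRRRRR
RRRRRYR
RRRRKKK
RRRRKKK
RRRRKKK
RRRRRKK
RRRRRRR
RRRRRRR
After op 2 fill(0,3,G) [51 cells changed]:
GGGGGGG
GGGGGGG
GGGGGYG
GGGGKKK
GGGGKKK
GGGGKKK
GGGGGKK
GGGGGGG
GGGGGGG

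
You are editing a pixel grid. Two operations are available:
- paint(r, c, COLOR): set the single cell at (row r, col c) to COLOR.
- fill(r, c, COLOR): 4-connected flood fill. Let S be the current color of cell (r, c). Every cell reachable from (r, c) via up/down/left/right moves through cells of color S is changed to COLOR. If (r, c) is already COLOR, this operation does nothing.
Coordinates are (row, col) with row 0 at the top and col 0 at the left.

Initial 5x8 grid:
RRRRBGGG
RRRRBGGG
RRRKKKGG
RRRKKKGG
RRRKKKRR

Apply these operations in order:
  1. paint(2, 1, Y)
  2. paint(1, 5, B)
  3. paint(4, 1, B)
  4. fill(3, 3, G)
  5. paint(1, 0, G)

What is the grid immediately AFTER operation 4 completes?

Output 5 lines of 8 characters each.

After op 1 paint(2,1,Y):
RRRRBGGG
RRRRBGGG
RYRKKKGG
RRRKKKGG
RRRKKKRR
After op 2 paint(1,5,B):
RRRRBGGG
RRRRBBGG
RYRKKKGG
RRRKKKGG
RRRKKKRR
After op 3 paint(4,1,B):
RRRRBGGG
RRRRBBGG
RYRKKKGG
RRRKKKGG
RBRKKKRR
After op 4 fill(3,3,G) [9 cells changed]:
RRRRBGGG
RRRRBBGG
RYRGGGGG
RRRGGGGG
RBRGGGRR

Answer: RRRRBGGG
RRRRBBGG
RYRGGGGG
RRRGGGGG
RBRGGGRR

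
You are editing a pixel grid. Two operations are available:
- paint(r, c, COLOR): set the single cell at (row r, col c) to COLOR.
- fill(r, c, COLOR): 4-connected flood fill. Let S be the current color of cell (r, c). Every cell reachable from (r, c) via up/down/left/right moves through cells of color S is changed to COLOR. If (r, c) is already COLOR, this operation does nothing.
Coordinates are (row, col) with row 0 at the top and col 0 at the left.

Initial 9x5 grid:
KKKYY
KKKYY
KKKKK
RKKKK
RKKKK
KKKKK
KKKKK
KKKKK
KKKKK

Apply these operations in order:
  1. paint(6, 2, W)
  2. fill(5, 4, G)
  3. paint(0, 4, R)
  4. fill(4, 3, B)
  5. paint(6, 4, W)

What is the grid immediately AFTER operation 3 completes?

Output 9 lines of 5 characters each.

After op 1 paint(6,2,W):
KKKYY
KKKYY
KKKKK
RKKKK
RKKKK
KKKKK
KKWKK
KKKKK
KKKKK
After op 2 fill(5,4,G) [38 cells changed]:
GGGYY
GGGYY
GGGGG
RGGGG
RGGGG
GGGGG
GGWGG
GGGGG
GGGGG
After op 3 paint(0,4,R):
GGGYR
GGGYY
GGGGG
RGGGG
RGGGG
GGGGG
GGWGG
GGGGG
GGGGG

Answer: GGGYR
GGGYY
GGGGG
RGGGG
RGGGG
GGGGG
GGWGG
GGGGG
GGGGG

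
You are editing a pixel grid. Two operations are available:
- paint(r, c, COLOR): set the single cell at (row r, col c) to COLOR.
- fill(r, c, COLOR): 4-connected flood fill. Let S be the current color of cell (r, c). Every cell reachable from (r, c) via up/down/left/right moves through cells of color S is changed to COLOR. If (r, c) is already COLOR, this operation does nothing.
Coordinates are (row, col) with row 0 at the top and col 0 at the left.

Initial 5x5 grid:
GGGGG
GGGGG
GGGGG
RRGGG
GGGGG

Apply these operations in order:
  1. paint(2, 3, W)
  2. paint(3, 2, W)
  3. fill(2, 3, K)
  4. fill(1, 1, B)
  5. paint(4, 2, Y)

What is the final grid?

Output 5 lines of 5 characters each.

Answer: BBBBB
BBBBB
BBBKB
RRWBB
BBYBB

Derivation:
After op 1 paint(2,3,W):
GGGGG
GGGGG
GGGWG
RRGGG
GGGGG
After op 2 paint(3,2,W):
GGGGG
GGGGG
GGGWG
RRWGG
GGGGG
After op 3 fill(2,3,K) [1 cells changed]:
GGGGG
GGGGG
GGGKG
RRWGG
GGGGG
After op 4 fill(1,1,B) [21 cells changed]:
BBBBB
BBBBB
BBBKB
RRWBB
BBBBB
After op 5 paint(4,2,Y):
BBBBB
BBBBB
BBBKB
RRWBB
BBYBB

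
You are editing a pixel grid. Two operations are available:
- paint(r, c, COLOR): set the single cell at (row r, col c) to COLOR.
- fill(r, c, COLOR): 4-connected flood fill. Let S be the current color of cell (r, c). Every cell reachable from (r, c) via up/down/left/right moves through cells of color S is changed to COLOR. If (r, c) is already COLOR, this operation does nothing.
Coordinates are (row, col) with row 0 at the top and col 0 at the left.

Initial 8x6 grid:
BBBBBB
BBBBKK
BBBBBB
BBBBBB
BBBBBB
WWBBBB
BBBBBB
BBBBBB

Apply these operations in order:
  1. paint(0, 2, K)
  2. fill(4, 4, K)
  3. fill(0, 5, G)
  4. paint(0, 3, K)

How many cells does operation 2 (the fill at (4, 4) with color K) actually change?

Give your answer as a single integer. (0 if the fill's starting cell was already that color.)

Answer: 43

Derivation:
After op 1 paint(0,2,K):
BBKBBB
BBBBKK
BBBBBB
BBBBBB
BBBBBB
WWBBBB
BBBBBB
BBBBBB
After op 2 fill(4,4,K) [43 cells changed]:
KKKKKK
KKKKKK
KKKKKK
KKKKKK
KKKKKK
WWKKKK
KKKKKK
KKKKKK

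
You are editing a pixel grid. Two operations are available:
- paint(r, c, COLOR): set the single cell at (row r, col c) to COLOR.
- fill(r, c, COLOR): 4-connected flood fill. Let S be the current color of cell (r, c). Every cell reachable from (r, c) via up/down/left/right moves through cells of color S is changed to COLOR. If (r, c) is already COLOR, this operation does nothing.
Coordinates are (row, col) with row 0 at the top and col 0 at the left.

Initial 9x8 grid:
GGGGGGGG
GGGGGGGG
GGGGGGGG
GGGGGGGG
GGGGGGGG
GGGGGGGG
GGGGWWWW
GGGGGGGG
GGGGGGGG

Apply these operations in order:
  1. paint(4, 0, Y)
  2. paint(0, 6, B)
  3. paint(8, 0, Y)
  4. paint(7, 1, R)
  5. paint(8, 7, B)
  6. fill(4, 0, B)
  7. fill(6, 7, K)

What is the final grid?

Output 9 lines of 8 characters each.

After op 1 paint(4,0,Y):
GGGGGGGG
GGGGGGGG
GGGGGGGG
GGGGGGGG
YGGGGGGG
GGGGGGGG
GGGGWWWW
GGGGGGGG
GGGGGGGG
After op 2 paint(0,6,B):
GGGGGGBG
GGGGGGGG
GGGGGGGG
GGGGGGGG
YGGGGGGG
GGGGGGGG
GGGGWWWW
GGGGGGGG
GGGGGGGG
After op 3 paint(8,0,Y):
GGGGGGBG
GGGGGGGG
GGGGGGGG
GGGGGGGG
YGGGGGGG
GGGGGGGG
GGGGWWWW
GGGGGGGG
YGGGGGGG
After op 4 paint(7,1,R):
GGGGGGBG
GGGGGGGG
GGGGGGGG
GGGGGGGG
YGGGGGGG
GGGGGGGG
GGGGWWWW
GRGGGGGG
YGGGGGGG
After op 5 paint(8,7,B):
GGGGGGBG
GGGGGGGG
GGGGGGGG
GGGGGGGG
YGGGGGGG
GGGGGGGG
GGGGWWWW
GRGGGGGG
YGGGGGGB
After op 6 fill(4,0,B) [1 cells changed]:
GGGGGGBG
GGGGGGGG
GGGGGGGG
GGGGGGGG
BGGGGGGG
GGGGGGGG
GGGGWWWW
GRGGGGGG
YGGGGGGB
After op 7 fill(6,7,K) [4 cells changed]:
GGGGGGBG
GGGGGGGG
GGGGGGGG
GGGGGGGG
BGGGGGGG
GGGGGGGG
GGGGKKKK
GRGGGGGG
YGGGGGGB

Answer: GGGGGGBG
GGGGGGGG
GGGGGGGG
GGGGGGGG
BGGGGGGG
GGGGGGGG
GGGGKKKK
GRGGGGGG
YGGGGGGB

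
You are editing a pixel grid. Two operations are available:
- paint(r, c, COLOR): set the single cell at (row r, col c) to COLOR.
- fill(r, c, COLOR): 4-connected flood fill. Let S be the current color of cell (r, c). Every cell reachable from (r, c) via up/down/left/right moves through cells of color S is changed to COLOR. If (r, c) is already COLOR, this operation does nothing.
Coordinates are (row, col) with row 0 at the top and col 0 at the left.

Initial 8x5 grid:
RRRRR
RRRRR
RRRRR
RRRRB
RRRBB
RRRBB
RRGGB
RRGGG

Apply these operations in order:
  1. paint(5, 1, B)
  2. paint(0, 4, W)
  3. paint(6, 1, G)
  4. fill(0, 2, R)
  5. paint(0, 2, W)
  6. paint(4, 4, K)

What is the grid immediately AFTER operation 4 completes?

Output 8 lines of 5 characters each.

After op 1 paint(5,1,B):
RRRRR
RRRRR
RRRRR
RRRRB
RRRBB
RBRBB
RRGGB
RRGGG
After op 2 paint(0,4,W):
RRRRW
RRRRR
RRRRR
RRRRB
RRRBB
RBRBB
RRGGB
RRGGG
After op 3 paint(6,1,G):
RRRRW
RRRRR
RRRRR
RRRRB
RRRBB
RBRBB
RGGGB
RRGGG
After op 4 fill(0,2,R) [0 cells changed]:
RRRRW
RRRRR
RRRRR
RRRRB
RRRBB
RBRBB
RGGGB
RRGGG

Answer: RRRRW
RRRRR
RRRRR
RRRRB
RRRBB
RBRBB
RGGGB
RRGGG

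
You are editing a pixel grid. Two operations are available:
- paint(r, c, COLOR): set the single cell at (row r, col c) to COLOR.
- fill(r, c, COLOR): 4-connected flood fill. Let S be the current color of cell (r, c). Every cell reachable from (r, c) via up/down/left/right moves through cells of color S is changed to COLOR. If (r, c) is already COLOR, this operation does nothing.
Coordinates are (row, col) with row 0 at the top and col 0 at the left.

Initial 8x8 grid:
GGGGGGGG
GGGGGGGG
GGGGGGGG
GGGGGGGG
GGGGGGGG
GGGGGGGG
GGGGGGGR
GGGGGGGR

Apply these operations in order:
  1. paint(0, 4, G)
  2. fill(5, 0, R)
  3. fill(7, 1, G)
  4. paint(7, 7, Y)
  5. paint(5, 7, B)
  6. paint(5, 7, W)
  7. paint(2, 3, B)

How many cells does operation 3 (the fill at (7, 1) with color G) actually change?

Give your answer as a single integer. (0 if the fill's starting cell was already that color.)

Answer: 64

Derivation:
After op 1 paint(0,4,G):
GGGGGGGG
GGGGGGGG
GGGGGGGG
GGGGGGGG
GGGGGGGG
GGGGGGGG
GGGGGGGR
GGGGGGGR
After op 2 fill(5,0,R) [62 cells changed]:
RRRRRRRR
RRRRRRRR
RRRRRRRR
RRRRRRRR
RRRRRRRR
RRRRRRRR
RRRRRRRR
RRRRRRRR
After op 3 fill(7,1,G) [64 cells changed]:
GGGGGGGG
GGGGGGGG
GGGGGGGG
GGGGGGGG
GGGGGGGG
GGGGGGGG
GGGGGGGG
GGGGGGGG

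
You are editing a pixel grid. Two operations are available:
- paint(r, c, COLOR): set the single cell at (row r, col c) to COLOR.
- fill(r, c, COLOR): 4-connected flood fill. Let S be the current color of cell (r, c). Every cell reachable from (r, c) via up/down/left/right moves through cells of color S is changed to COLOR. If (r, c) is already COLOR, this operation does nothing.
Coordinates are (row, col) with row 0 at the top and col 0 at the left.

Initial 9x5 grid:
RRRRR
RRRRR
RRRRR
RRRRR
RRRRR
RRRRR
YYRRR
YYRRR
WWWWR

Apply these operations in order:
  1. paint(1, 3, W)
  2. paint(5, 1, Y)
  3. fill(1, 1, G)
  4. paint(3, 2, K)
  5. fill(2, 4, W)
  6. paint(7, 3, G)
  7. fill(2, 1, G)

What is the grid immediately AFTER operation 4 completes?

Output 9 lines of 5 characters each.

After op 1 paint(1,3,W):
RRRRR
RRRWR
RRRRR
RRRRR
RRRRR
RRRRR
YYRRR
YYRRR
WWWWR
After op 2 paint(5,1,Y):
RRRRR
RRRWR
RRRRR
RRRRR
RRRRR
RYRRR
YYRRR
YYRRR
WWWWR
After op 3 fill(1,1,G) [35 cells changed]:
GGGGG
GGGWG
GGGGG
GGGGG
GGGGG
GYGGG
YYGGG
YYGGG
WWWWG
After op 4 paint(3,2,K):
GGGGG
GGGWG
GGGGG
GGKGG
GGGGG
GYGGG
YYGGG
YYGGG
WWWWG

Answer: GGGGG
GGGWG
GGGGG
GGKGG
GGGGG
GYGGG
YYGGG
YYGGG
WWWWG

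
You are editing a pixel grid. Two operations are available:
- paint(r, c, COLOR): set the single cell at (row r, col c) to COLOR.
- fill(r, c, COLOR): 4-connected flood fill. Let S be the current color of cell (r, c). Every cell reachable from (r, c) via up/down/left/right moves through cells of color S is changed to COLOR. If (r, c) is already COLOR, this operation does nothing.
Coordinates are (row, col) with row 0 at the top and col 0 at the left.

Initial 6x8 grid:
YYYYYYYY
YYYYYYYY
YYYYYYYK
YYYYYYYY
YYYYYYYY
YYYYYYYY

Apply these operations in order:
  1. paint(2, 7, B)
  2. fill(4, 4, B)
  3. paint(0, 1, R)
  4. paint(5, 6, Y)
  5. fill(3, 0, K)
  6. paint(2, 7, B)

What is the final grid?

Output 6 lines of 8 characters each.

After op 1 paint(2,7,B):
YYYYYYYY
YYYYYYYY
YYYYYYYB
YYYYYYYY
YYYYYYYY
YYYYYYYY
After op 2 fill(4,4,B) [47 cells changed]:
BBBBBBBB
BBBBBBBB
BBBBBBBB
BBBBBBBB
BBBBBBBB
BBBBBBBB
After op 3 paint(0,1,R):
BRBBBBBB
BBBBBBBB
BBBBBBBB
BBBBBBBB
BBBBBBBB
BBBBBBBB
After op 4 paint(5,6,Y):
BRBBBBBB
BBBBBBBB
BBBBBBBB
BBBBBBBB
BBBBBBBB
BBBBBBYB
After op 5 fill(3,0,K) [46 cells changed]:
KRKKKKKK
KKKKKKKK
KKKKKKKK
KKKKKKKK
KKKKKKKK
KKKKKKYK
After op 6 paint(2,7,B):
KRKKKKKK
KKKKKKKK
KKKKKKKB
KKKKKKKK
KKKKKKKK
KKKKKKYK

Answer: KRKKKKKK
KKKKKKKK
KKKKKKKB
KKKKKKKK
KKKKKKKK
KKKKKKYK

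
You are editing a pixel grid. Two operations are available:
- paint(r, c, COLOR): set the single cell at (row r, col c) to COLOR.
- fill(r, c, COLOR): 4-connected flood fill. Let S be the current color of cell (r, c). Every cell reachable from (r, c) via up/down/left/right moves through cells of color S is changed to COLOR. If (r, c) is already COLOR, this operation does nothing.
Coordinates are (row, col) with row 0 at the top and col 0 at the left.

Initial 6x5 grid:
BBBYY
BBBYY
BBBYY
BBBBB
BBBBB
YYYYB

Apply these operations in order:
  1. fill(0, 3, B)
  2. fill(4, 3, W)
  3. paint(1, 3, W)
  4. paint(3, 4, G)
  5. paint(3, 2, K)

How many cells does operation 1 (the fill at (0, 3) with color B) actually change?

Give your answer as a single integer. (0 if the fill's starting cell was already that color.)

Answer: 6

Derivation:
After op 1 fill(0,3,B) [6 cells changed]:
BBBBB
BBBBB
BBBBB
BBBBB
BBBBB
YYYYB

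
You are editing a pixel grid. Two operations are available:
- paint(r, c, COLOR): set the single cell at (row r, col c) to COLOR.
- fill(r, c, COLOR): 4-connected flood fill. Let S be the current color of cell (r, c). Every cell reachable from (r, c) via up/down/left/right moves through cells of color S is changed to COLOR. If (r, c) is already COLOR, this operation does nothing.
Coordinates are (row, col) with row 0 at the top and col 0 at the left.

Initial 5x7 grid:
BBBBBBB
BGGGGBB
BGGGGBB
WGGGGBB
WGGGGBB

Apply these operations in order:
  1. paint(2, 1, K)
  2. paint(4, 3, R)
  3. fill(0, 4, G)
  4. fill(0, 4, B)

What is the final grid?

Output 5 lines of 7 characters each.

Answer: BBBBBBB
BBBBBBB
BKBBBBB
WBBBBBB
WBBRBBB

Derivation:
After op 1 paint(2,1,K):
BBBBBBB
BGGGGBB
BKGGGBB
WGGGGBB
WGGGGBB
After op 2 paint(4,3,R):
BBBBBBB
BGGGGBB
BKGGGBB
WGGGGBB
WGGRGBB
After op 3 fill(0,4,G) [17 cells changed]:
GGGGGGG
GGGGGGG
GKGGGGG
WGGGGGG
WGGRGGG
After op 4 fill(0,4,B) [31 cells changed]:
BBBBBBB
BBBBBBB
BKBBBBB
WBBBBBB
WBBRBBB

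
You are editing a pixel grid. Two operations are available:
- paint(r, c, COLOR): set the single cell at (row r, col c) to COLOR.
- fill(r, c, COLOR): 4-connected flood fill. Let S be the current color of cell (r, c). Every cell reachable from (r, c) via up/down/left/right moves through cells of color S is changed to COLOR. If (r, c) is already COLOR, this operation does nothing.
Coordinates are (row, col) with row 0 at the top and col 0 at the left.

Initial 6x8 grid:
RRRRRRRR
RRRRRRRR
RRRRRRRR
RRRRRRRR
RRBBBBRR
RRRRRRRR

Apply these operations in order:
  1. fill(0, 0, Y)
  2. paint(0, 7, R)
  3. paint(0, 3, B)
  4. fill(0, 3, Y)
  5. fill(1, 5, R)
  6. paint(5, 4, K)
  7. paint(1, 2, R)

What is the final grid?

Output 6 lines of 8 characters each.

After op 1 fill(0,0,Y) [44 cells changed]:
YYYYYYYY
YYYYYYYY
YYYYYYYY
YYYYYYYY
YYBBBBYY
YYYYYYYY
After op 2 paint(0,7,R):
YYYYYYYR
YYYYYYYY
YYYYYYYY
YYYYYYYY
YYBBBBYY
YYYYYYYY
After op 3 paint(0,3,B):
YYYBYYYR
YYYYYYYY
YYYYYYYY
YYYYYYYY
YYBBBBYY
YYYYYYYY
After op 4 fill(0,3,Y) [1 cells changed]:
YYYYYYYR
YYYYYYYY
YYYYYYYY
YYYYYYYY
YYBBBBYY
YYYYYYYY
After op 5 fill(1,5,R) [43 cells changed]:
RRRRRRRR
RRRRRRRR
RRRRRRRR
RRRRRRRR
RRBBBBRR
RRRRRRRR
After op 6 paint(5,4,K):
RRRRRRRR
RRRRRRRR
RRRRRRRR
RRRRRRRR
RRBBBBRR
RRRRKRRR
After op 7 paint(1,2,R):
RRRRRRRR
RRRRRRRR
RRRRRRRR
RRRRRRRR
RRBBBBRR
RRRRKRRR

Answer: RRRRRRRR
RRRRRRRR
RRRRRRRR
RRRRRRRR
RRBBBBRR
RRRRKRRR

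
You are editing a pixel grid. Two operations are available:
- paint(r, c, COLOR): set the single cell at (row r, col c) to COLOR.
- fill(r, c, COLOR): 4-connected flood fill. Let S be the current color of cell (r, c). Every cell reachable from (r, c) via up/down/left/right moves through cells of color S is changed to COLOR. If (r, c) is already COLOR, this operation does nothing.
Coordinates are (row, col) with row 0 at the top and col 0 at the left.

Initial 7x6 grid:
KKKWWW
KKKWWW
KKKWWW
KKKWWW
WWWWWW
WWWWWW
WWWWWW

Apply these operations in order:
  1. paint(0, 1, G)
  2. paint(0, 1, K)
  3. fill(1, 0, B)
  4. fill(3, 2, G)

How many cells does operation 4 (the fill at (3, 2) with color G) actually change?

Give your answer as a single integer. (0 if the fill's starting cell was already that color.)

After op 1 paint(0,1,G):
KGKWWW
KKKWWW
KKKWWW
KKKWWW
WWWWWW
WWWWWW
WWWWWW
After op 2 paint(0,1,K):
KKKWWW
KKKWWW
KKKWWW
KKKWWW
WWWWWW
WWWWWW
WWWWWW
After op 3 fill(1,0,B) [12 cells changed]:
BBBWWW
BBBWWW
BBBWWW
BBBWWW
WWWWWW
WWWWWW
WWWWWW
After op 4 fill(3,2,G) [12 cells changed]:
GGGWWW
GGGWWW
GGGWWW
GGGWWW
WWWWWW
WWWWWW
WWWWWW

Answer: 12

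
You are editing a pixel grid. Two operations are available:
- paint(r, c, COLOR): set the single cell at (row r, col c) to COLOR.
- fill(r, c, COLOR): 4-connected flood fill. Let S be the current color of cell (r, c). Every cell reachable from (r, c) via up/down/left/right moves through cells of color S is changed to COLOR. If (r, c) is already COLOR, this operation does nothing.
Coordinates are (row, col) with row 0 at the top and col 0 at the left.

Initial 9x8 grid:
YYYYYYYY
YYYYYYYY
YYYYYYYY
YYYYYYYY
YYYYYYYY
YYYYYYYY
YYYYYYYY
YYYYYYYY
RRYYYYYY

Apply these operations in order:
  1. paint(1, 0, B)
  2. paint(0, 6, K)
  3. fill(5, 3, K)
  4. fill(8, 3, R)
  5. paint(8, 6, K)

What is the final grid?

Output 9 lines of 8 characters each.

Answer: RRRRRRRR
BRRRRRRR
RRRRRRRR
RRRRRRRR
RRRRRRRR
RRRRRRRR
RRRRRRRR
RRRRRRRR
RRRRRRKR

Derivation:
After op 1 paint(1,0,B):
YYYYYYYY
BYYYYYYY
YYYYYYYY
YYYYYYYY
YYYYYYYY
YYYYYYYY
YYYYYYYY
YYYYYYYY
RRYYYYYY
After op 2 paint(0,6,K):
YYYYYYKY
BYYYYYYY
YYYYYYYY
YYYYYYYY
YYYYYYYY
YYYYYYYY
YYYYYYYY
YYYYYYYY
RRYYYYYY
After op 3 fill(5,3,K) [68 cells changed]:
KKKKKKKK
BKKKKKKK
KKKKKKKK
KKKKKKKK
KKKKKKKK
KKKKKKKK
KKKKKKKK
KKKKKKKK
RRKKKKKK
After op 4 fill(8,3,R) [69 cells changed]:
RRRRRRRR
BRRRRRRR
RRRRRRRR
RRRRRRRR
RRRRRRRR
RRRRRRRR
RRRRRRRR
RRRRRRRR
RRRRRRRR
After op 5 paint(8,6,K):
RRRRRRRR
BRRRRRRR
RRRRRRRR
RRRRRRRR
RRRRRRRR
RRRRRRRR
RRRRRRRR
RRRRRRRR
RRRRRRKR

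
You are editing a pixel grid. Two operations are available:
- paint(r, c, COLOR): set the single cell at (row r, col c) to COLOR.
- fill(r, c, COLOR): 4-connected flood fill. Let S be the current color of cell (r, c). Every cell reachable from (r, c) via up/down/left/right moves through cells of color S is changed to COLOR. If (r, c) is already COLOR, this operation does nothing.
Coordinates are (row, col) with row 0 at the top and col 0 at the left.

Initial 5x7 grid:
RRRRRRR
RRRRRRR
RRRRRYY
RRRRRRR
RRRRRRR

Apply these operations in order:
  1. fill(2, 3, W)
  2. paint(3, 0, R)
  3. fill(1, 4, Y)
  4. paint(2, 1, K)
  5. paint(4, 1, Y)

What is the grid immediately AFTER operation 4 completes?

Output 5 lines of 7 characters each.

After op 1 fill(2,3,W) [33 cells changed]:
WWWWWWW
WWWWWWW
WWWWWYY
WWWWWWW
WWWWWWW
After op 2 paint(3,0,R):
WWWWWWW
WWWWWWW
WWWWWYY
RWWWWWW
WWWWWWW
After op 3 fill(1,4,Y) [32 cells changed]:
YYYYYYY
YYYYYYY
YYYYYYY
RYYYYYY
YYYYYYY
After op 4 paint(2,1,K):
YYYYYYY
YYYYYYY
YKYYYYY
RYYYYYY
YYYYYYY

Answer: YYYYYYY
YYYYYYY
YKYYYYY
RYYYYYY
YYYYYYY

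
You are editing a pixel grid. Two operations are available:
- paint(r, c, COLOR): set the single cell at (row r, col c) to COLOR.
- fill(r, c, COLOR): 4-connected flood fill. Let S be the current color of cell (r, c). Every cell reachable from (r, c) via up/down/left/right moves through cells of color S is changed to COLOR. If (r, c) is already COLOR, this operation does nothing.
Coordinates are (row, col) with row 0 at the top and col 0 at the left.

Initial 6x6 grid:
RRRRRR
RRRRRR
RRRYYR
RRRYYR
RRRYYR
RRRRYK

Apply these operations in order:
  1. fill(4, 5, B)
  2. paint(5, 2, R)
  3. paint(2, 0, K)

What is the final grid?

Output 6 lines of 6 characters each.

After op 1 fill(4,5,B) [28 cells changed]:
BBBBBB
BBBBBB
BBBYYB
BBBYYB
BBBYYB
BBBBYK
After op 2 paint(5,2,R):
BBBBBB
BBBBBB
BBBYYB
BBBYYB
BBBYYB
BBRBYK
After op 3 paint(2,0,K):
BBBBBB
BBBBBB
KBBYYB
BBBYYB
BBBYYB
BBRBYK

Answer: BBBBBB
BBBBBB
KBBYYB
BBBYYB
BBBYYB
BBRBYK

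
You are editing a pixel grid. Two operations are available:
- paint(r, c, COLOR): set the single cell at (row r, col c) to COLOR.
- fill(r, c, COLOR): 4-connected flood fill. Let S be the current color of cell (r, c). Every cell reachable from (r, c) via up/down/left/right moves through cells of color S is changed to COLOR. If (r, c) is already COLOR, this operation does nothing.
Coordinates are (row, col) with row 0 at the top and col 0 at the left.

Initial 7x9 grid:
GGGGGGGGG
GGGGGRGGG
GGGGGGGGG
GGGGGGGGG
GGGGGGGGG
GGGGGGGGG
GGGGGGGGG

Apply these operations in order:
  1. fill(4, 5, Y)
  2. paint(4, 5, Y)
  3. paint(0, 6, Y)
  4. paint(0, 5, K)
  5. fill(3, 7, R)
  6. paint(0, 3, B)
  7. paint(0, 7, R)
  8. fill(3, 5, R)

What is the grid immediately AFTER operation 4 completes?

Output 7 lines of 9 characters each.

Answer: YYYYYKYYY
YYYYYRYYY
YYYYYYYYY
YYYYYYYYY
YYYYYYYYY
YYYYYYYYY
YYYYYYYYY

Derivation:
After op 1 fill(4,5,Y) [62 cells changed]:
YYYYYYYYY
YYYYYRYYY
YYYYYYYYY
YYYYYYYYY
YYYYYYYYY
YYYYYYYYY
YYYYYYYYY
After op 2 paint(4,5,Y):
YYYYYYYYY
YYYYYRYYY
YYYYYYYYY
YYYYYYYYY
YYYYYYYYY
YYYYYYYYY
YYYYYYYYY
After op 3 paint(0,6,Y):
YYYYYYYYY
YYYYYRYYY
YYYYYYYYY
YYYYYYYYY
YYYYYYYYY
YYYYYYYYY
YYYYYYYYY
After op 4 paint(0,5,K):
YYYYYKYYY
YYYYYRYYY
YYYYYYYYY
YYYYYYYYY
YYYYYYYYY
YYYYYYYYY
YYYYYYYYY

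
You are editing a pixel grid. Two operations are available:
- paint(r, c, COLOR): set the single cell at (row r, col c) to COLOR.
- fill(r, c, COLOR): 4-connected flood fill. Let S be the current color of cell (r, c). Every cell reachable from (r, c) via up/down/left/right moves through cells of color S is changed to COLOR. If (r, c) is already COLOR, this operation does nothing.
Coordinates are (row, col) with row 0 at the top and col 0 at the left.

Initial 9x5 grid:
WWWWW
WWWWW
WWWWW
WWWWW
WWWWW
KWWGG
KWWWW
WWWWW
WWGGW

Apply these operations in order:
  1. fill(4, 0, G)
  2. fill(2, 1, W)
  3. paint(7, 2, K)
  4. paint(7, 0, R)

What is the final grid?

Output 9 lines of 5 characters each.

After op 1 fill(4,0,G) [39 cells changed]:
GGGGG
GGGGG
GGGGG
GGGGG
GGGGG
KGGGG
KGGGG
GGGGG
GGGGG
After op 2 fill(2,1,W) [43 cells changed]:
WWWWW
WWWWW
WWWWW
WWWWW
WWWWW
KWWWW
KWWWW
WWWWW
WWWWW
After op 3 paint(7,2,K):
WWWWW
WWWWW
WWWWW
WWWWW
WWWWW
KWWWW
KWWWW
WWKWW
WWWWW
After op 4 paint(7,0,R):
WWWWW
WWWWW
WWWWW
WWWWW
WWWWW
KWWWW
KWWWW
RWKWW
WWWWW

Answer: WWWWW
WWWWW
WWWWW
WWWWW
WWWWW
KWWWW
KWWWW
RWKWW
WWWWW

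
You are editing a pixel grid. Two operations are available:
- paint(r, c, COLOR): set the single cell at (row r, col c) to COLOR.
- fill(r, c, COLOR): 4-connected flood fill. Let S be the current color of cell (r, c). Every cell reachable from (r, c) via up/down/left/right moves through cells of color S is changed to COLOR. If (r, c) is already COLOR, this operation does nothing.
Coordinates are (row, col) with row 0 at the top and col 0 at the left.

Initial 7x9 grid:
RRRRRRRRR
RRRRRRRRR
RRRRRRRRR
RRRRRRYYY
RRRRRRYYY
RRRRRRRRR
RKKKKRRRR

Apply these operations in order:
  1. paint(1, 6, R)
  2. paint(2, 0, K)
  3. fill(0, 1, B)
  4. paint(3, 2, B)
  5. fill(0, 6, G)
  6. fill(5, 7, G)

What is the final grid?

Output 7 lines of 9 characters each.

After op 1 paint(1,6,R):
RRRRRRRRR
RRRRRRRRR
RRRRRRRRR
RRRRRRYYY
RRRRRRYYY
RRRRRRRRR
RKKKKRRRR
After op 2 paint(2,0,K):
RRRRRRRRR
RRRRRRRRR
KRRRRRRRR
RRRRRRYYY
RRRRRRYYY
RRRRRRRRR
RKKKKRRRR
After op 3 fill(0,1,B) [52 cells changed]:
BBBBBBBBB
BBBBBBBBB
KBBBBBBBB
BBBBBBYYY
BBBBBBYYY
BBBBBBBBB
BKKKKBBBB
After op 4 paint(3,2,B):
BBBBBBBBB
BBBBBBBBB
KBBBBBBBB
BBBBBBYYY
BBBBBBYYY
BBBBBBBBB
BKKKKBBBB
After op 5 fill(0,6,G) [52 cells changed]:
GGGGGGGGG
GGGGGGGGG
KGGGGGGGG
GGGGGGYYY
GGGGGGYYY
GGGGGGGGG
GKKKKGGGG
After op 6 fill(5,7,G) [0 cells changed]:
GGGGGGGGG
GGGGGGGGG
KGGGGGGGG
GGGGGGYYY
GGGGGGYYY
GGGGGGGGG
GKKKKGGGG

Answer: GGGGGGGGG
GGGGGGGGG
KGGGGGGGG
GGGGGGYYY
GGGGGGYYY
GGGGGGGGG
GKKKKGGGG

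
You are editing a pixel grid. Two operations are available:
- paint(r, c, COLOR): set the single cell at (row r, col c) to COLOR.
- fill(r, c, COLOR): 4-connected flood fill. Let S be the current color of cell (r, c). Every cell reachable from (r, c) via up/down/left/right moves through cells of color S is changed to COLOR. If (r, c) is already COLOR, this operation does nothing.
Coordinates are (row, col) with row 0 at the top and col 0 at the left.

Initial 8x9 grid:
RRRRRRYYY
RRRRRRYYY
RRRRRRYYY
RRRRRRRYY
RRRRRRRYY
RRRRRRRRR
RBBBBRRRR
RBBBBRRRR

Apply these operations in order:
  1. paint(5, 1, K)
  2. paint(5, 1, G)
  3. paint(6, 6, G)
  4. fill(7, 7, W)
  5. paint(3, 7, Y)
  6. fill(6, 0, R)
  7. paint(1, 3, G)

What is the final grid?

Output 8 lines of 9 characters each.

After op 1 paint(5,1,K):
RRRRRRYYY
RRRRRRYYY
RRRRRRYYY
RRRRRRRYY
RRRRRRRYY
RKRRRRRRR
RBBBBRRRR
RBBBBRRRR
After op 2 paint(5,1,G):
RRRRRRYYY
RRRRRRYYY
RRRRRRYYY
RRRRRRRYY
RRRRRRRYY
RGRRRRRRR
RBBBBRRRR
RBBBBRRRR
After op 3 paint(6,6,G):
RRRRRRYYY
RRRRRRYYY
RRRRRRYYY
RRRRRRRYY
RRRRRRRYY
RGRRRRRRR
RBBBBRGRR
RBBBBRRRR
After op 4 fill(7,7,W) [49 cells changed]:
WWWWWWYYY
WWWWWWYYY
WWWWWWYYY
WWWWWWWYY
WWWWWWWYY
WGWWWWWWW
WBBBBWGWW
WBBBBWWWW
After op 5 paint(3,7,Y):
WWWWWWYYY
WWWWWWYYY
WWWWWWYYY
WWWWWWWYY
WWWWWWWYY
WGWWWWWWW
WBBBBWGWW
WBBBBWWWW
After op 6 fill(6,0,R) [49 cells changed]:
RRRRRRYYY
RRRRRRYYY
RRRRRRYYY
RRRRRRRYY
RRRRRRRYY
RGRRRRRRR
RBBBBRGRR
RBBBBRRRR
After op 7 paint(1,3,G):
RRRRRRYYY
RRRGRRYYY
RRRRRRYYY
RRRRRRRYY
RRRRRRRYY
RGRRRRRRR
RBBBBRGRR
RBBBBRRRR

Answer: RRRRRRYYY
RRRGRRYYY
RRRRRRYYY
RRRRRRRYY
RRRRRRRYY
RGRRRRRRR
RBBBBRGRR
RBBBBRRRR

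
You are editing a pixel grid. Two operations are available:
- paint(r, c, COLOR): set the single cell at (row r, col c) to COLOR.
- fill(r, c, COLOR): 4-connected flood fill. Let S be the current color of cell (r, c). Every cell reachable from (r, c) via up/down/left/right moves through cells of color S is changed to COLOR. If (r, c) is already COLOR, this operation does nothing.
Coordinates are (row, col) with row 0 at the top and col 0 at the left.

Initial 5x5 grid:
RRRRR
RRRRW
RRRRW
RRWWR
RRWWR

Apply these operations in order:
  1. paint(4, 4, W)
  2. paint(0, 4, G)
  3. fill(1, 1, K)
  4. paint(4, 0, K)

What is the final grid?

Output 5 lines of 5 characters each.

After op 1 paint(4,4,W):
RRRRR
RRRRW
RRRRW
RRWWR
RRWWW
After op 2 paint(0,4,G):
RRRRG
RRRRW
RRRRW
RRWWR
RRWWW
After op 3 fill(1,1,K) [16 cells changed]:
KKKKG
KKKKW
KKKKW
KKWWR
KKWWW
After op 4 paint(4,0,K):
KKKKG
KKKKW
KKKKW
KKWWR
KKWWW

Answer: KKKKG
KKKKW
KKKKW
KKWWR
KKWWW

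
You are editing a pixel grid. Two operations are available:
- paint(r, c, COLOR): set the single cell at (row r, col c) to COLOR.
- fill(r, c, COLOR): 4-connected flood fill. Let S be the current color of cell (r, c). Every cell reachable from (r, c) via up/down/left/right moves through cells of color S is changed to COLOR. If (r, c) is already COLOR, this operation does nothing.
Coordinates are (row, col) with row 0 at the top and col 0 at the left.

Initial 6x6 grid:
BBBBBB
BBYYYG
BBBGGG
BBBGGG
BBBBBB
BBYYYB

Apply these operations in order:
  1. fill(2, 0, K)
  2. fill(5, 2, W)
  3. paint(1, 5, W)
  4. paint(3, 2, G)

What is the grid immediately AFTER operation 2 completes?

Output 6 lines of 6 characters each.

Answer: KKKKKK
KKYYYG
KKKGGG
KKKGGG
KKKKKK
KKWWWK

Derivation:
After op 1 fill(2,0,K) [23 cells changed]:
KKKKKK
KKYYYG
KKKGGG
KKKGGG
KKKKKK
KKYYYK
After op 2 fill(5,2,W) [3 cells changed]:
KKKKKK
KKYYYG
KKKGGG
KKKGGG
KKKKKK
KKWWWK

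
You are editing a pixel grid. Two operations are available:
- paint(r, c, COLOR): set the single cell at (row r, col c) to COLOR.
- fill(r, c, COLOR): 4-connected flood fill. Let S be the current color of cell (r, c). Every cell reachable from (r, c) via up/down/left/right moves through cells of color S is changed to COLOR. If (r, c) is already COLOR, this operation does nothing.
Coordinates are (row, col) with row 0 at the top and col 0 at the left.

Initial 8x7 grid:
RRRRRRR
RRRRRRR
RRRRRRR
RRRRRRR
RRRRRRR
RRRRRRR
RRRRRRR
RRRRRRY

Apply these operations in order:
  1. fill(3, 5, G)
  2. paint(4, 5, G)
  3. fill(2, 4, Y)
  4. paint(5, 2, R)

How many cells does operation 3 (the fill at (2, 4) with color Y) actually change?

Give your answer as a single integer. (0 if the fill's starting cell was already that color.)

After op 1 fill(3,5,G) [55 cells changed]:
GGGGGGG
GGGGGGG
GGGGGGG
GGGGGGG
GGGGGGG
GGGGGGG
GGGGGGG
GGGGGGY
After op 2 paint(4,5,G):
GGGGGGG
GGGGGGG
GGGGGGG
GGGGGGG
GGGGGGG
GGGGGGG
GGGGGGG
GGGGGGY
After op 3 fill(2,4,Y) [55 cells changed]:
YYYYYYY
YYYYYYY
YYYYYYY
YYYYYYY
YYYYYYY
YYYYYYY
YYYYYYY
YYYYYYY

Answer: 55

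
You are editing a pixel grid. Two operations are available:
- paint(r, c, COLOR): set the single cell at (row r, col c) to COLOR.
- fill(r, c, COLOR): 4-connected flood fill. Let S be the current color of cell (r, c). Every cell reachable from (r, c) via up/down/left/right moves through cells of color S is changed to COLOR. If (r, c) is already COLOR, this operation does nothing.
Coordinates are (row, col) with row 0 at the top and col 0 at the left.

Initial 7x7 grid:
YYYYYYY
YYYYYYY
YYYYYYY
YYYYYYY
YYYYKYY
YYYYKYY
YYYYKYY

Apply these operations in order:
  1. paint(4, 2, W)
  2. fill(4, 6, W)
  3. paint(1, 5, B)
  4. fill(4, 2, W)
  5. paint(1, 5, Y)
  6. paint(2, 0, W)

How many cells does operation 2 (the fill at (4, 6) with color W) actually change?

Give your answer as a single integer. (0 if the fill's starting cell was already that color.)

After op 1 paint(4,2,W):
YYYYYYY
YYYYYYY
YYYYYYY
YYYYYYY
YYWYKYY
YYYYKYY
YYYYKYY
After op 2 fill(4,6,W) [45 cells changed]:
WWWWWWW
WWWWWWW
WWWWWWW
WWWWWWW
WWWWKWW
WWWWKWW
WWWWKWW

Answer: 45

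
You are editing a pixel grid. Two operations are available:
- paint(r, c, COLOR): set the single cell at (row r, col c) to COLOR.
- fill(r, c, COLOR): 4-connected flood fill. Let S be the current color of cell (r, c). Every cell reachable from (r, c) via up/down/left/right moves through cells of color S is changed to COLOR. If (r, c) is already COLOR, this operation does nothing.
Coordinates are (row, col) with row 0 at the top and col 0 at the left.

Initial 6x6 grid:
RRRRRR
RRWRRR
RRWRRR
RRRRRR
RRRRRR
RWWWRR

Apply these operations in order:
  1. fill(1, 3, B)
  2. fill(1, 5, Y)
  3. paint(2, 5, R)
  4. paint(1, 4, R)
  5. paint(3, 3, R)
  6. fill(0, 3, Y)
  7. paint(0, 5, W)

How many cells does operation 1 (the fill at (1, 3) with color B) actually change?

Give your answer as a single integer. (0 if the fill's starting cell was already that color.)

After op 1 fill(1,3,B) [31 cells changed]:
BBBBBB
BBWBBB
BBWBBB
BBBBBB
BBBBBB
BWWWBB

Answer: 31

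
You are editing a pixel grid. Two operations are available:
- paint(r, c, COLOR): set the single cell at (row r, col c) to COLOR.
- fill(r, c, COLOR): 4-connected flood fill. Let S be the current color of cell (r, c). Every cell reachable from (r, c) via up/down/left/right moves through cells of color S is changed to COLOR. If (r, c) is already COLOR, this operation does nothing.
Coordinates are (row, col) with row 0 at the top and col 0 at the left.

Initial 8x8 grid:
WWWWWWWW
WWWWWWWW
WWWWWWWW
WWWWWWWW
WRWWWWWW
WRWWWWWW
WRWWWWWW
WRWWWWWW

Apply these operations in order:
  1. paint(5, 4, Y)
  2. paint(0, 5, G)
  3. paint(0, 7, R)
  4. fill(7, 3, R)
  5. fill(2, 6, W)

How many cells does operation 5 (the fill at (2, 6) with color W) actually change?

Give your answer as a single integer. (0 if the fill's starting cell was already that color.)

Answer: 62

Derivation:
After op 1 paint(5,4,Y):
WWWWWWWW
WWWWWWWW
WWWWWWWW
WWWWWWWW
WRWWWWWW
WRWWYWWW
WRWWWWWW
WRWWWWWW
After op 2 paint(0,5,G):
WWWWWGWW
WWWWWWWW
WWWWWWWW
WWWWWWWW
WRWWWWWW
WRWWYWWW
WRWWWWWW
WRWWWWWW
After op 3 paint(0,7,R):
WWWWWGWR
WWWWWWWW
WWWWWWWW
WWWWWWWW
WRWWWWWW
WRWWYWWW
WRWWWWWW
WRWWWWWW
After op 4 fill(7,3,R) [57 cells changed]:
RRRRRGRR
RRRRRRRR
RRRRRRRR
RRRRRRRR
RRRRRRRR
RRRRYRRR
RRRRRRRR
RRRRRRRR
After op 5 fill(2,6,W) [62 cells changed]:
WWWWWGWW
WWWWWWWW
WWWWWWWW
WWWWWWWW
WWWWWWWW
WWWWYWWW
WWWWWWWW
WWWWWWWW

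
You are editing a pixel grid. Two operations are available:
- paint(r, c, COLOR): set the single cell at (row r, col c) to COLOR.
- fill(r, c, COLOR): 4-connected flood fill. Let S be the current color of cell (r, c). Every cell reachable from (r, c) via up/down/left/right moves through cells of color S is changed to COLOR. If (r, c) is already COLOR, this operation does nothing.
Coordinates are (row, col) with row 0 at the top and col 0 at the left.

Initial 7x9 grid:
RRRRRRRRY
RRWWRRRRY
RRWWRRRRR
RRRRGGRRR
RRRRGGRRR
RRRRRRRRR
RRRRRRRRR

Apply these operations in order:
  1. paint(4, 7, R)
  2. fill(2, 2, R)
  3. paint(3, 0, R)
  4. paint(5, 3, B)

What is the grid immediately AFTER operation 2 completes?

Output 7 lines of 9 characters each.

Answer: RRRRRRRRY
RRRRRRRRY
RRRRRRRRR
RRRRGGRRR
RRRRGGRRR
RRRRRRRRR
RRRRRRRRR

Derivation:
After op 1 paint(4,7,R):
RRRRRRRRY
RRWWRRRRY
RRWWRRRRR
RRRRGGRRR
RRRRGGRRR
RRRRRRRRR
RRRRRRRRR
After op 2 fill(2,2,R) [4 cells changed]:
RRRRRRRRY
RRRRRRRRY
RRRRRRRRR
RRRRGGRRR
RRRRGGRRR
RRRRRRRRR
RRRRRRRRR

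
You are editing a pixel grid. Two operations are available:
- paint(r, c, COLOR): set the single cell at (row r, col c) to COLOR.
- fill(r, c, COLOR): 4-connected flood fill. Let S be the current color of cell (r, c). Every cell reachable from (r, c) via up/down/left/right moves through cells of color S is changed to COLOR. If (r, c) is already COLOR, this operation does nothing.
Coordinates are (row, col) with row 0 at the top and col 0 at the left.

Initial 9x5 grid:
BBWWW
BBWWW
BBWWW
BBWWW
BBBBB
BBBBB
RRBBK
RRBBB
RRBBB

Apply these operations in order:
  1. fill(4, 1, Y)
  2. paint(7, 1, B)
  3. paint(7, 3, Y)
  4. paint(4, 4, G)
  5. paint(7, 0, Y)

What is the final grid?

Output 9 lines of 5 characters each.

Answer: YYWWW
YYWWW
YYWWW
YYWWW
YYYYG
YYYYY
RRYYK
YBYYY
RRYYY

Derivation:
After op 1 fill(4,1,Y) [26 cells changed]:
YYWWW
YYWWW
YYWWW
YYWWW
YYYYY
YYYYY
RRYYK
RRYYY
RRYYY
After op 2 paint(7,1,B):
YYWWW
YYWWW
YYWWW
YYWWW
YYYYY
YYYYY
RRYYK
RBYYY
RRYYY
After op 3 paint(7,3,Y):
YYWWW
YYWWW
YYWWW
YYWWW
YYYYY
YYYYY
RRYYK
RBYYY
RRYYY
After op 4 paint(4,4,G):
YYWWW
YYWWW
YYWWW
YYWWW
YYYYG
YYYYY
RRYYK
RBYYY
RRYYY
After op 5 paint(7,0,Y):
YYWWW
YYWWW
YYWWW
YYWWW
YYYYG
YYYYY
RRYYK
YBYYY
RRYYY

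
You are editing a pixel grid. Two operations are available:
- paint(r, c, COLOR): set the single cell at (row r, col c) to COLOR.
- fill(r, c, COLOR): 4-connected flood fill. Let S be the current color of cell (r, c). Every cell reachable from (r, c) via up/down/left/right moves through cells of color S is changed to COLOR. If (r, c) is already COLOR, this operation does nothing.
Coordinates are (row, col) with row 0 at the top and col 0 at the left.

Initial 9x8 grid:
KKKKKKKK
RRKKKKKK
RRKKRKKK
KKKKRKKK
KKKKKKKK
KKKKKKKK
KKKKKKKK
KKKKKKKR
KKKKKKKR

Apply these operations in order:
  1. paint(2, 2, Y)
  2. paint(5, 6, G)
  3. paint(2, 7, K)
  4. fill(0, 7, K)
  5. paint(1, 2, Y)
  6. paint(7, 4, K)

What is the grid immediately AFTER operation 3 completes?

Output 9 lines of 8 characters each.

After op 1 paint(2,2,Y):
KKKKKKKK
RRKKKKKK
RRYKRKKK
KKKKRKKK
KKKKKKKK
KKKKKKKK
KKKKKKKK
KKKKKKKR
KKKKKKKR
After op 2 paint(5,6,G):
KKKKKKKK
RRKKKKKK
RRYKRKKK
KKKKRKKK
KKKKKKKK
KKKKKKGK
KKKKKKKK
KKKKKKKR
KKKKKKKR
After op 3 paint(2,7,K):
KKKKKKKK
RRKKKKKK
RRYKRKKK
KKKKRKKK
KKKKKKKK
KKKKKKGK
KKKKKKKK
KKKKKKKR
KKKKKKKR

Answer: KKKKKKKK
RRKKKKKK
RRYKRKKK
KKKKRKKK
KKKKKKKK
KKKKKKGK
KKKKKKKK
KKKKKKKR
KKKKKKKR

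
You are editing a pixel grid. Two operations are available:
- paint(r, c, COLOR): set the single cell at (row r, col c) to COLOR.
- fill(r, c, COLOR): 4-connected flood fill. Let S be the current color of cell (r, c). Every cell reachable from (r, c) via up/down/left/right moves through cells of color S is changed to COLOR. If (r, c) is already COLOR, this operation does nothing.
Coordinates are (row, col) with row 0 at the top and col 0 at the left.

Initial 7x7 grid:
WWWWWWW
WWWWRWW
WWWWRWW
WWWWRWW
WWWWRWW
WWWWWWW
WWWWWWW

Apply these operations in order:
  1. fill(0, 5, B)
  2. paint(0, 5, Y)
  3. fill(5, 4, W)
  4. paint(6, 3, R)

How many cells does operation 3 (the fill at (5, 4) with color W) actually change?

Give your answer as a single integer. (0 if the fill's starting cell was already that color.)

Answer: 44

Derivation:
After op 1 fill(0,5,B) [45 cells changed]:
BBBBBBB
BBBBRBB
BBBBRBB
BBBBRBB
BBBBRBB
BBBBBBB
BBBBBBB
After op 2 paint(0,5,Y):
BBBBBYB
BBBBRBB
BBBBRBB
BBBBRBB
BBBBRBB
BBBBBBB
BBBBBBB
After op 3 fill(5,4,W) [44 cells changed]:
WWWWWYW
WWWWRWW
WWWWRWW
WWWWRWW
WWWWRWW
WWWWWWW
WWWWWWW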